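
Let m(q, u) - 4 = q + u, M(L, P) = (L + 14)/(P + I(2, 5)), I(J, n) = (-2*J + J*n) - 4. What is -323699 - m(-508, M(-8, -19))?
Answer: -5494309/17 ≈ -3.2319e+5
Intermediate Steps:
I(J, n) = -4 - 2*J + J*n
M(L, P) = (14 + L)/(2 + P) (M(L, P) = (L + 14)/(P + (-4 - 2*2 + 2*5)) = (14 + L)/(P + (-4 - 4 + 10)) = (14 + L)/(P + 2) = (14 + L)/(2 + P))
m(q, u) = 4 + q + u (m(q, u) = 4 + (q + u) = 4 + q + u)
-323699 - m(-508, M(-8, -19)) = -323699 - (4 - 508 + (14 - 8)/(2 - 19)) = -323699 - (4 - 508 + 6/(-17)) = -323699 - (4 - 508 - 1/17*6) = -323699 - (4 - 508 - 6/17) = -323699 - 1*(-8574/17) = -323699 + 8574/17 = -5494309/17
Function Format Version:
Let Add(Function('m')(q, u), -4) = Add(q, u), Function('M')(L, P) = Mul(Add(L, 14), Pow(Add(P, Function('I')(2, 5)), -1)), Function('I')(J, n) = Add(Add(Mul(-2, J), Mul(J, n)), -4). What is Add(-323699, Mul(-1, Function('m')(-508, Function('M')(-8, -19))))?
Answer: Rational(-5494309, 17) ≈ -3.2319e+5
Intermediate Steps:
Function('I')(J, n) = Add(-4, Mul(-2, J), Mul(J, n))
Function('M')(L, P) = Mul(Pow(Add(2, P), -1), Add(14, L)) (Function('M')(L, P) = Mul(Add(L, 14), Pow(Add(P, Add(-4, Mul(-2, 2), Mul(2, 5))), -1)) = Mul(Add(14, L), Pow(Add(P, Add(-4, -4, 10)), -1)) = Mul(Add(14, L), Pow(Add(P, 2), -1)) = Mul(Add(14, L), Pow(Add(2, P), -1)) = Mul(Pow(Add(2, P), -1), Add(14, L)))
Function('m')(q, u) = Add(4, q, u) (Function('m')(q, u) = Add(4, Add(q, u)) = Add(4, q, u))
Add(-323699, Mul(-1, Function('m')(-508, Function('M')(-8, -19)))) = Add(-323699, Mul(-1, Add(4, -508, Mul(Pow(Add(2, -19), -1), Add(14, -8))))) = Add(-323699, Mul(-1, Add(4, -508, Mul(Pow(-17, -1), 6)))) = Add(-323699, Mul(-1, Add(4, -508, Mul(Rational(-1, 17), 6)))) = Add(-323699, Mul(-1, Add(4, -508, Rational(-6, 17)))) = Add(-323699, Mul(-1, Rational(-8574, 17))) = Add(-323699, Rational(8574, 17)) = Rational(-5494309, 17)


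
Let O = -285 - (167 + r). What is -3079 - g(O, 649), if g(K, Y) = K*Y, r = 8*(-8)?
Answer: 248733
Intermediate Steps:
r = -64
O = -388 (O = -285 - (167 - 64) = -285 - 1*103 = -285 - 103 = -388)
-3079 - g(O, 649) = -3079 - (-388)*649 = -3079 - 1*(-251812) = -3079 + 251812 = 248733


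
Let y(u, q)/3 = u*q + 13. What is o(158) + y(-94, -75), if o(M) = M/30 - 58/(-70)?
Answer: 445097/21 ≈ 21195.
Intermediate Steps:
o(M) = 29/35 + M/30 (o(M) = M*(1/30) - 58*(-1/70) = M/30 + 29/35 = 29/35 + M/30)
y(u, q) = 39 + 3*q*u (y(u, q) = 3*(u*q + 13) = 3*(q*u + 13) = 3*(13 + q*u) = 39 + 3*q*u)
o(158) + y(-94, -75) = (29/35 + (1/30)*158) + (39 + 3*(-75)*(-94)) = (29/35 + 79/15) + (39 + 21150) = 128/21 + 21189 = 445097/21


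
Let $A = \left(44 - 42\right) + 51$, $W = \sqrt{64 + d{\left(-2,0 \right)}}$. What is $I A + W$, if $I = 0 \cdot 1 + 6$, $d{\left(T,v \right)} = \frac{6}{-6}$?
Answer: $318 + 3 \sqrt{7} \approx 325.94$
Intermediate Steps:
$d{\left(T,v \right)} = -1$ ($d{\left(T,v \right)} = 6 \left(- \frac{1}{6}\right) = -1$)
$I = 6$ ($I = 0 + 6 = 6$)
$W = 3 \sqrt{7}$ ($W = \sqrt{64 - 1} = \sqrt{63} = 3 \sqrt{7} \approx 7.9373$)
$A = 53$ ($A = 2 + 51 = 53$)
$I A + W = 6 \cdot 53 + 3 \sqrt{7} = 318 + 3 \sqrt{7}$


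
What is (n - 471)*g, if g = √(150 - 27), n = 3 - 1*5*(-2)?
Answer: -458*√123 ≈ -5079.5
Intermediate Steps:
n = 13 (n = 3 - 5*(-2) = 3 + 10 = 13)
g = √123 ≈ 11.091
(n - 471)*g = (13 - 471)*√123 = -458*√123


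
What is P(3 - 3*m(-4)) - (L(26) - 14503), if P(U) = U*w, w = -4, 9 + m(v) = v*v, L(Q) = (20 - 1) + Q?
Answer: 14530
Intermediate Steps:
L(Q) = 19 + Q
m(v) = -9 + v² (m(v) = -9 + v*v = -9 + v²)
P(U) = -4*U (P(U) = U*(-4) = -4*U)
P(3 - 3*m(-4)) - (L(26) - 14503) = -4*(3 - 3*(-9 + (-4)²)) - ((19 + 26) - 14503) = -4*(3 - 3*(-9 + 16)) - (45 - 14503) = -4*(3 - 3*7) - 1*(-14458) = -4*(3 - 21) + 14458 = -4*(-18) + 14458 = 72 + 14458 = 14530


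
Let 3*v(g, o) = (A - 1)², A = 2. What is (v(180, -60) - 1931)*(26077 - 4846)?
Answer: -40989984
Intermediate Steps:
v(g, o) = ⅓ (v(g, o) = (2 - 1)²/3 = (⅓)*1² = (⅓)*1 = ⅓)
(v(180, -60) - 1931)*(26077 - 4846) = (⅓ - 1931)*(26077 - 4846) = -5792/3*21231 = -40989984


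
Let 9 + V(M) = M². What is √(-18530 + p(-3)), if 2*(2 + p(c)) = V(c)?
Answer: 2*I*√4633 ≈ 136.13*I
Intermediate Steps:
V(M) = -9 + M²
p(c) = -13/2 + c²/2 (p(c) = -2 + (-9 + c²)/2 = -2 + (-9/2 + c²/2) = -13/2 + c²/2)
√(-18530 + p(-3)) = √(-18530 + (-13/2 + (½)*(-3)²)) = √(-18530 + (-13/2 + (½)*9)) = √(-18530 + (-13/2 + 9/2)) = √(-18530 - 2) = √(-18532) = 2*I*√4633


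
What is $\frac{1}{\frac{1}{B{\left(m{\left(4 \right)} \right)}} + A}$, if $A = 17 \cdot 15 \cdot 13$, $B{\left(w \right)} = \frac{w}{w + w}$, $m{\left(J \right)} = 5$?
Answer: $\frac{1}{3317} \approx 0.00030148$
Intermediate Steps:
$B{\left(w \right)} = \frac{1}{2}$ ($B{\left(w \right)} = \frac{w}{2 w} = w \frac{1}{2 w} = \frac{1}{2}$)
$A = 3315$ ($A = 255 \cdot 13 = 3315$)
$\frac{1}{\frac{1}{B{\left(m{\left(4 \right)} \right)}} + A} = \frac{1}{\frac{1}{\frac{1}{2}} + 3315} = \frac{1}{2 + 3315} = \frac{1}{3317}$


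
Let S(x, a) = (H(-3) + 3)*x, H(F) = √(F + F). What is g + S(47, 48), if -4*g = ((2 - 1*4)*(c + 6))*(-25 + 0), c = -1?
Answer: 157/2 + 47*I*√6 ≈ 78.5 + 115.13*I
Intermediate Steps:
H(F) = √2*√F (H(F) = √(2*F) = √2*√F)
S(x, a) = x*(3 + I*√6) (S(x, a) = (√2*√(-3) + 3)*x = (√2*(I*√3) + 3)*x = (I*√6 + 3)*x = (3 + I*√6)*x = x*(3 + I*√6))
g = -125/2 (g = -(2 - 1*4)*(-1 + 6)*(-25 + 0)/4 = -(2 - 4)*5*(-25)/4 = -(-2*5)*(-25)/4 = -(-5)*(-25)/2 = -¼*250 = -125/2 ≈ -62.500)
g + S(47, 48) = -125/2 + 47*(3 + I*√6) = -125/2 + (141 + 47*I*√6) = 157/2 + 47*I*√6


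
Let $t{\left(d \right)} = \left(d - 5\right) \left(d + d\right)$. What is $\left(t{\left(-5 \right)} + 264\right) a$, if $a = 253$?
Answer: $92092$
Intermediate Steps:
$t{\left(d \right)} = 2 d \left(-5 + d\right)$ ($t{\left(d \right)} = \left(-5 + d\right) 2 d = 2 d \left(-5 + d\right)$)
$\left(t{\left(-5 \right)} + 264\right) a = \left(2 \left(-5\right) \left(-5 - 5\right) + 264\right) 253 = \left(2 \left(-5\right) \left(-10\right) + 264\right) 253 = \left(100 + 264\right) 253 = 364 \cdot 253 = 92092$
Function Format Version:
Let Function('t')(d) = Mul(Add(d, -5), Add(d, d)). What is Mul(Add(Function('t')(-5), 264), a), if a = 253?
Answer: 92092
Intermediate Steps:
Function('t')(d) = Mul(2, d, Add(-5, d)) (Function('t')(d) = Mul(Add(-5, d), Mul(2, d)) = Mul(2, d, Add(-5, d)))
Mul(Add(Function('t')(-5), 264), a) = Mul(Add(Mul(2, -5, Add(-5, -5)), 264), 253) = Mul(Add(Mul(2, -5, -10), 264), 253) = Mul(Add(100, 264), 253) = Mul(364, 253) = 92092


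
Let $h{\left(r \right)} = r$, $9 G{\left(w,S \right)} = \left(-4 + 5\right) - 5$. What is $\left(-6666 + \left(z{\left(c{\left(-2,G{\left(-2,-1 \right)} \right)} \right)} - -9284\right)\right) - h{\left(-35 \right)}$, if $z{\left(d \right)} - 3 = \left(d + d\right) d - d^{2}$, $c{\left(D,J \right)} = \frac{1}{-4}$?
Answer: $\frac{42497}{16} \approx 2656.1$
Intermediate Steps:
$G{\left(w,S \right)} = - \frac{4}{9}$ ($G{\left(w,S \right)} = \frac{\left(-4 + 5\right) - 5}{9} = \frac{1 - 5}{9} = \frac{1}{9} \left(-4\right) = - \frac{4}{9}$)
$c{\left(D,J \right)} = - \frac{1}{4}$
$z{\left(d \right)} = 3 + d^{2}$ ($z{\left(d \right)} = 3 - \left(d^{2} - \left(d + d\right) d\right) = 3 - \left(d^{2} - 2 d d\right) = 3 + \left(2 d^{2} - d^{2}\right) = 3 + d^{2}$)
$\left(-6666 + \left(z{\left(c{\left(-2,G{\left(-2,-1 \right)} \right)} \right)} - -9284\right)\right) - h{\left(-35 \right)} = \left(-6666 + \left(\left(3 + \left(- \frac{1}{4}\right)^{2}\right) - -9284\right)\right) - -35 = \left(-6666 + \left(\left(3 + \frac{1}{16}\right) + 9284\right)\right) + 35 = \left(-6666 + \left(\frac{49}{16} + 9284\right)\right) + 35 = \left(-6666 + \frac{148593}{16}\right) + 35 = \frac{41937}{16} + 35 = \frac{42497}{16}$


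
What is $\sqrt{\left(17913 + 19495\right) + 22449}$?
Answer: $\sqrt{59857} \approx 244.66$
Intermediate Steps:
$\sqrt{\left(17913 + 19495\right) + 22449} = \sqrt{37408 + 22449} = \sqrt{59857}$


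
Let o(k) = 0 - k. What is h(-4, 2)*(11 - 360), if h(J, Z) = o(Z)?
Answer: 698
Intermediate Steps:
o(k) = -k
h(J, Z) = -Z
h(-4, 2)*(11 - 360) = (-1*2)*(11 - 360) = -2*(-349) = 698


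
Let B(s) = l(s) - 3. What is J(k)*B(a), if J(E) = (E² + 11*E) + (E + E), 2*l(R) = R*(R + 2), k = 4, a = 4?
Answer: 612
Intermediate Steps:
l(R) = R*(2 + R)/2 (l(R) = (R*(R + 2))/2 = (R*(2 + R))/2 = R*(2 + R)/2)
B(s) = -3 + s*(2 + s)/2 (B(s) = s*(2 + s)/2 - 3 = -3 + s*(2 + s)/2)
J(E) = E² + 13*E (J(E) = (E² + 11*E) + 2*E = E² + 13*E)
J(k)*B(a) = (4*(13 + 4))*(-3 + (½)*4*(2 + 4)) = (4*17)*(-3 + (½)*4*6) = 68*(-3 + 12) = 68*9 = 612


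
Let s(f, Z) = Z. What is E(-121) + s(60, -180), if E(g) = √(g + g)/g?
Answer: -180 - I*√2/11 ≈ -180.0 - 0.12856*I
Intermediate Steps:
E(g) = √2/√g (E(g) = √(2*g)/g = (√2*√g)/g = √2/√g)
E(-121) + s(60, -180) = √2/√(-121) - 180 = √2*(-I/11) - 180 = -I*√2/11 - 180 = -180 - I*√2/11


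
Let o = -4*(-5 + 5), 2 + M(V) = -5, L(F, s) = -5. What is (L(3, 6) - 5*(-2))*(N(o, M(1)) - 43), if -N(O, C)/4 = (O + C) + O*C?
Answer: -75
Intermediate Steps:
M(V) = -7 (M(V) = -2 - 5 = -7)
o = 0 (o = -4*0 = 0)
N(O, C) = -4*C - 4*O - 4*C*O (N(O, C) = -4*((O + C) + O*C) = -4*((C + O) + C*O) = -4*(C + O + C*O) = -4*C - 4*O - 4*C*O)
(L(3, 6) - 5*(-2))*(N(o, M(1)) - 43) = (-5 - 5*(-2))*((-4*(-7) - 4*0 - 4*(-7)*0) - 43) = (-5 + 10)*((28 + 0 + 0) - 43) = 5*(28 - 43) = 5*(-15) = -75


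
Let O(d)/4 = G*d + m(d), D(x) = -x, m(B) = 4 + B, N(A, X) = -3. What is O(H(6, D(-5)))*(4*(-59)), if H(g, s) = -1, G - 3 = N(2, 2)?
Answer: -2832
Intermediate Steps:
G = 0 (G = 3 - 3 = 0)
O(d) = 16 + 4*d (O(d) = 4*(0*d + (4 + d)) = 4*(0 + (4 + d)) = 4*(4 + d) = 16 + 4*d)
O(H(6, D(-5)))*(4*(-59)) = (16 + 4*(-1))*(4*(-59)) = (16 - 4)*(-236) = 12*(-236) = -2832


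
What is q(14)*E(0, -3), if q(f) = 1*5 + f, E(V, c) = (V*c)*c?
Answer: 0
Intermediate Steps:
E(V, c) = V*c²
q(f) = 5 + f
q(14)*E(0, -3) = (5 + 14)*(0*(-3)²) = 19*(0*9) = 19*0 = 0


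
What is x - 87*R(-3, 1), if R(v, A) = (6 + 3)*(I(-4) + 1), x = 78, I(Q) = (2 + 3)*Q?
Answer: 14955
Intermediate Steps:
I(Q) = 5*Q
R(v, A) = -171 (R(v, A) = (6 + 3)*(5*(-4) + 1) = 9*(-20 + 1) = 9*(-19) = -171)
x - 87*R(-3, 1) = 78 - 87*(-171) = 78 + 14877 = 14955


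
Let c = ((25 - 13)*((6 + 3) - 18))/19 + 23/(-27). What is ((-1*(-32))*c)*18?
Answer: -214592/57 ≈ -3764.8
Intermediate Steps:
c = -3353/513 (c = (12*(9 - 18))*(1/19) + 23*(-1/27) = (12*(-9))*(1/19) - 23/27 = -108*1/19 - 23/27 = -108/19 - 23/27 = -3353/513 ≈ -6.5361)
((-1*(-32))*c)*18 = (-1*(-32)*(-3353/513))*18 = (32*(-3353/513))*18 = -107296/513*18 = -214592/57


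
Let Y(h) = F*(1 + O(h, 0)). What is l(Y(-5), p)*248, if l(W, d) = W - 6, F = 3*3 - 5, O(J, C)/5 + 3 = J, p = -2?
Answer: -40176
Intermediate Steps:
O(J, C) = -15 + 5*J
F = 4 (F = 9 - 5 = 4)
Y(h) = -56 + 20*h (Y(h) = 4*(1 + (-15 + 5*h)) = 4*(-14 + 5*h) = -56 + 20*h)
l(W, d) = -6 + W
l(Y(-5), p)*248 = (-6 + (-56 + 20*(-5)))*248 = (-6 + (-56 - 100))*248 = (-6 - 156)*248 = -162*248 = -40176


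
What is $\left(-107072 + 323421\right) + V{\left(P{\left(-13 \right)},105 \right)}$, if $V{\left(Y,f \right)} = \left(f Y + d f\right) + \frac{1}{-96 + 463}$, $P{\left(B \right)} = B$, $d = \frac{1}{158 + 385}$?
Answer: $\frac{14280755194}{66427} \approx 2.1498 \cdot 10^{5}$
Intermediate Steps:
$d = \frac{1}{543} \approx 0.0018416$
$V{\left(Y,f \right)} = \frac{1}{367} + \frac{f}{543} + Y f$ ($V{\left(Y,f \right)} = \left(f Y + \frac{f}{543}\right) + \frac{1}{-96 + 463} = \left(Y f + \frac{f}{543}\right) + \frac{1}{367} = \left(\frac{f}{543} + Y f\right) + \frac{1}{367} = \frac{1}{367} + \frac{f}{543} + Y f$)
$\left(-107072 + 323421\right) + V{\left(P{\left(-13 \right)},105 \right)} = \left(-107072 + 323421\right) + \left(\frac{1}{367} + \frac{1}{543} \cdot 105 - 1365\right) = 216349 + \left(\frac{1}{367} + \frac{35}{181} - 1365\right) = 216349 - \frac{90659829}{66427} = \frac{14280755194}{66427}$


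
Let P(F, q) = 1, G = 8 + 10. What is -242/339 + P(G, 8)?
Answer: 97/339 ≈ 0.28614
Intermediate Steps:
G = 18
-242/339 + P(G, 8) = -242/339 + 1 = 97/339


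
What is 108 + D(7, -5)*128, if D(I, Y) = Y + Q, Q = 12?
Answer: 1004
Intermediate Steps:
D(I, Y) = 12 + Y (D(I, Y) = Y + 12 = 12 + Y)
108 + D(7, -5)*128 = 108 + (12 - 5)*128 = 108 + 7*128 = 108 + 896 = 1004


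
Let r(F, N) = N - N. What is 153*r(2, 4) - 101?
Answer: -101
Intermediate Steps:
r(F, N) = 0
153*r(2, 4) - 101 = 153*0 - 101 = 0 - 101 = -101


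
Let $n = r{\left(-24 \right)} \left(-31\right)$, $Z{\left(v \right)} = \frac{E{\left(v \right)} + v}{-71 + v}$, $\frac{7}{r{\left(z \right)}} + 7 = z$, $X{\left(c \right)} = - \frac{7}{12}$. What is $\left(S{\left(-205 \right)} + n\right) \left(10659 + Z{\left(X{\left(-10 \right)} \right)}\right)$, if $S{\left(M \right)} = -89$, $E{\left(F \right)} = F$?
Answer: $- \frac{750799790}{859} \approx -8.7404 \cdot 10^{5}$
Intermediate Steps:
$X{\left(c \right)} = - \frac{7}{12}$ ($X{\left(c \right)} = \left(-7\right) \frac{1}{12} = - \frac{7}{12}$)
$r{\left(z \right)} = \frac{7}{-7 + z}$
$Z{\left(v \right)} = \frac{2 v}{-71 + v}$ ($Z{\left(v \right)} = \frac{v + v}{-71 + v} = \frac{2 v}{-71 + v}$)
$n = 7$ ($n = \frac{7}{-7 - 24} \left(-31\right) = \frac{7}{-31} \left(-31\right) = 7 \left(- \frac{1}{31}\right) \left(-31\right) = \left(- \frac{7}{31}\right) \left(-31\right) = 7$)
$\left(S{\left(-205 \right)} + n\right) \left(10659 + Z{\left(X{\left(-10 \right)} \right)}\right) = \left(-89 + 7\right) \left(10659 + 2 \left(- \frac{7}{12}\right) \frac{1}{-71 - \frac{7}{12}}\right) = - 82 \left(10659 + 2 \left(- \frac{7}{12}\right) \frac{1}{- \frac{859}{12}}\right) = - 82 \left(10659 + 2 \left(- \frac{7}{12}\right) \left(- \frac{12}{859}\right)\right) = - 82 \left(10659 + \frac{14}{859}\right) = \left(-82\right) \frac{9156095}{859} = - \frac{750799790}{859}$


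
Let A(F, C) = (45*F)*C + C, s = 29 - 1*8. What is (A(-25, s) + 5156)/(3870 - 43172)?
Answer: 9224/19651 ≈ 0.46939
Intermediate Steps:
s = 21 (s = 29 - 8 = 21)
A(F, C) = C + 45*C*F (A(F, C) = 45*C*F + C = C + 45*C*F)
(A(-25, s) + 5156)/(3870 - 43172) = (21*(1 + 45*(-25)) + 5156)/(3870 - 43172) = (21*(1 - 1125) + 5156)/(-39302) = (21*(-1124) + 5156)*(-1/39302) = (-23604 + 5156)*(-1/39302) = -18448*(-1/39302) = 9224/19651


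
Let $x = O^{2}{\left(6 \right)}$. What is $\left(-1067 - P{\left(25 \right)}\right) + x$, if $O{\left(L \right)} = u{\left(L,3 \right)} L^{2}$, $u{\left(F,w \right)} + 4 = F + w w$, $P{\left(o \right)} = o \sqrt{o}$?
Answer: $155624$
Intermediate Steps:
$P{\left(o \right)} = o^{\frac{3}{2}}$
$u{\left(F,w \right)} = -4 + F + w^{2}$ ($u{\left(F,w \right)} = -4 + \left(F + w w\right) = -4 + \left(F + w^{2}\right) = -4 + F + w^{2}$)
$O{\left(L \right)} = L^{2} \left(5 + L\right)$ ($O{\left(L \right)} = \left(-4 + L + 3^{2}\right) L^{2} = \left(-4 + L + 9\right) L^{2} = \left(5 + L\right) L^{2} = L^{2} \left(5 + L\right)$)
$x = 156816$ ($x = \left(6^{2} \left(5 + 6\right)\right)^{2} = \left(36 \cdot 11\right)^{2} = 396^{2} = 156816$)
$\left(-1067 - P{\left(25 \right)}\right) + x = \left(-1067 - 25^{\frac{3}{2}}\right) + 156816 = \left(-1067 - 125\right) + 156816 = -1192 + 156816 = 155624$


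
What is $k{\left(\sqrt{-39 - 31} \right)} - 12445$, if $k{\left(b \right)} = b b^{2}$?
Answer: $-12445 - 70 i \sqrt{70} \approx -12445.0 - 585.66 i$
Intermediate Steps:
$k{\left(b \right)} = b^{3}$
$k{\left(\sqrt{-39 - 31} \right)} - 12445 = \left(\sqrt{-39 - 31}\right)^{3} - 12445 = \left(\sqrt{-70}\right)^{3} - 12445 = \left(i \sqrt{70}\right)^{3} - 12445 = - 70 i \sqrt{70} - 12445 = -12445 - 70 i \sqrt{70}$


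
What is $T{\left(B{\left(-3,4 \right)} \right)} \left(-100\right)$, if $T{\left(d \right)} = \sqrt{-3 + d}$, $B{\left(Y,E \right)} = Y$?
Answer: $- 100 i \sqrt{6} \approx - 244.95 i$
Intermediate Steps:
$T{\left(B{\left(-3,4 \right)} \right)} \left(-100\right) = \sqrt{-3 - 3} \left(-100\right) = \sqrt{-6} \left(-100\right) = i \sqrt{6} \left(-100\right) = - 100 i \sqrt{6}$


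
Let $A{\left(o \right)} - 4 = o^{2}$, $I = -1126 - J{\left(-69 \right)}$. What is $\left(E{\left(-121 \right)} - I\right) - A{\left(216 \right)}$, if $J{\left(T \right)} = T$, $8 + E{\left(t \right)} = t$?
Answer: $-45732$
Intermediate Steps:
$E{\left(t \right)} = -8 + t$
$I = -1057$ ($I = -1126 - -69 = -1126 + 69 = -1057$)
$A{\left(o \right)} = 4 + o^{2}$
$\left(E{\left(-121 \right)} - I\right) - A{\left(216 \right)} = \left(\left(-8 - 121\right) - -1057\right) - \left(4 + 216^{2}\right) = \left(-129 + 1057\right) - \left(4 + 46656\right) = 928 - 46660 = -45732$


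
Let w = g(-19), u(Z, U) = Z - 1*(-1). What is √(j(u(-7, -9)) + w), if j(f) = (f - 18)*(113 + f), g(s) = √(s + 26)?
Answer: √(-2568 + √7) ≈ 50.649*I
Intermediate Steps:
u(Z, U) = 1 + Z (u(Z, U) = Z + 1 = 1 + Z)
g(s) = √(26 + s)
j(f) = (-18 + f)*(113 + f)
w = √7 (w = √(26 - 19) = √7 ≈ 2.6458)
√(j(u(-7, -9)) + w) = √((-2034 + (1 - 7)² + 95*(1 - 7)) + √7) = √((-2034 + (-6)² + 95*(-6)) + √7) = √((-2034 + 36 - 570) + √7) = √(-2568 + √7)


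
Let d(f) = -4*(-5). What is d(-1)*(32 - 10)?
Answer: 440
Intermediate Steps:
d(f) = 20
d(-1)*(32 - 10) = 20*(32 - 10) = 20*22 = 440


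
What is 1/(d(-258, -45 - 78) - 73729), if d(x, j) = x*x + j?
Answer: -1/7288 ≈ -0.00013721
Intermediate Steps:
d(x, j) = j + x² (d(x, j) = x² + j = j + x²)
1/(d(-258, -45 - 78) - 73729) = 1/(((-45 - 78) + (-258)²) - 73729) = 1/((-123 + 66564) - 73729) = 1/(66441 - 73729) = 1/(-7288) = -1/7288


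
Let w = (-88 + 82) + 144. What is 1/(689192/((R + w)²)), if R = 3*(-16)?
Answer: 2025/172298 ≈ 0.011753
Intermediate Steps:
R = -48
w = 138 (w = -6 + 144 = 138)
1/(689192/((R + w)²)) = 1/(689192/((-48 + 138)²)) = 1/(689192/(90²)) = 1/(689192/8100) = 1/(689192*(1/8100)) = 1/(172298/2025) = 2025/172298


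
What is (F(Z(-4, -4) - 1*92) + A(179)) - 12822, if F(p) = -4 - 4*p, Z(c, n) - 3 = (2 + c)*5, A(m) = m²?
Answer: 19611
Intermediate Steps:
Z(c, n) = 13 + 5*c (Z(c, n) = 3 + (2 + c)*5 = 3 + (10 + 5*c) = 13 + 5*c)
(F(Z(-4, -4) - 1*92) + A(179)) - 12822 = ((-4 - 4*((13 + 5*(-4)) - 1*92)) + 179²) - 12822 = ((-4 - 4*((13 - 20) - 92)) + 32041) - 12822 = ((-4 - 4*(-7 - 92)) + 32041) - 12822 = ((-4 - 4*(-99)) + 32041) - 12822 = ((-4 + 396) + 32041) - 12822 = (392 + 32041) - 12822 = 32433 - 12822 = 19611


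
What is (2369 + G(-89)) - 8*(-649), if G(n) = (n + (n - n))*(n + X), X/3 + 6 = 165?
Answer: -26971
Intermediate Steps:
X = 477 (X = -18 + 3*165 = -18 + 495 = 477)
G(n) = n*(477 + n) (G(n) = (n + (n - n))*(n + 477) = (n + 0)*(477 + n) = n*(477 + n))
(2369 + G(-89)) - 8*(-649) = (2369 - 89*(477 - 89)) - 8*(-649) = (2369 - 89*388) + 5192 = (2369 - 34532) + 5192 = -32163 + 5192 = -26971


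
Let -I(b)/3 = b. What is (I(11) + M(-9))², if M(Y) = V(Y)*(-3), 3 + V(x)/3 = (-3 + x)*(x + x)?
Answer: 3802500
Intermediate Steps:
I(b) = -3*b
V(x) = -9 + 6*x*(-3 + x) (V(x) = -9 + 3*((-3 + x)*(x + x)) = -9 + 3*((-3 + x)*(2*x)) = -9 + 3*(2*x*(-3 + x)) = -9 + 6*x*(-3 + x))
M(Y) = 27 - 18*Y² + 54*Y (M(Y) = (-9 - 18*Y + 6*Y²)*(-3) = 27 - 18*Y² + 54*Y)
(I(11) + M(-9))² = (-3*11 + (27 - 18*(-9)² + 54*(-9)))² = (-33 + (27 - 18*81 - 486))² = (-33 + (27 - 1458 - 486))² = (-33 - 1917)² = (-1950)² = 3802500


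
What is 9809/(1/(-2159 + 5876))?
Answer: 36460053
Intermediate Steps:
9809/(1/(-2159 + 5876)) = 9809/(1/3717) = 9809*3717 = 36460053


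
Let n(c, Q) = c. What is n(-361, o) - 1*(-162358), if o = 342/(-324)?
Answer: 161997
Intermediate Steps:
o = -19/18 (o = 342*(-1/324) = -19/18 ≈ -1.0556)
n(-361, o) - 1*(-162358) = -361 - 1*(-162358) = -361 + 162358 = 161997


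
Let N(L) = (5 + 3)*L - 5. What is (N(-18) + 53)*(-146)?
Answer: 14016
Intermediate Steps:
N(L) = -5 + 8*L (N(L) = 8*L - 5 = -5 + 8*L)
(N(-18) + 53)*(-146) = ((-5 + 8*(-18)) + 53)*(-146) = ((-5 - 144) + 53)*(-146) = (-149 + 53)*(-146) = -96*(-146) = 14016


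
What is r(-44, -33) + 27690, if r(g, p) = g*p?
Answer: 29142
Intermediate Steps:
r(-44, -33) + 27690 = -44*(-33) + 27690 = 1452 + 27690 = 29142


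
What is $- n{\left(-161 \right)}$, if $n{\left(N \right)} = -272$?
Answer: $272$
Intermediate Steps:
$- n{\left(-161 \right)} = \left(-1\right) \left(-272\right) = 272$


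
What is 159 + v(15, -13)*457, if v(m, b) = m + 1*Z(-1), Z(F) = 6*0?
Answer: 7014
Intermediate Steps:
Z(F) = 0
v(m, b) = m (v(m, b) = m + 1*0 = m + 0 = m)
159 + v(15, -13)*457 = 159 + 15*457 = 159 + 6855 = 7014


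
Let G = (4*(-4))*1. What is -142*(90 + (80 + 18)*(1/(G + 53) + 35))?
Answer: -18507996/37 ≈ -5.0022e+5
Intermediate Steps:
G = -16 (G = -16*1 = -16)
-142*(90 + (80 + 18)*(1/(G + 53) + 35)) = -142*(90 + (80 + 18)*(1/(-16 + 53) + 35)) = -142*(90 + 98*(1/37 + 35)) = -142*(90 + 98*(1296/37)) = -142*(90 + 127008/37) = -142*130338/37 = -18507996/37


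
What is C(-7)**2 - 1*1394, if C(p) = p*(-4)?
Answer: -610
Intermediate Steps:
C(p) = -4*p
C(-7)**2 - 1*1394 = (-4*(-7))**2 - 1*1394 = 28**2 - 1394 = 784 - 1394 = -610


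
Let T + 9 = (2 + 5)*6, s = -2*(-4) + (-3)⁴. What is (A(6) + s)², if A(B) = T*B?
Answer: 82369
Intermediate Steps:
s = 89 (s = 8 + 81 = 89)
T = 33 (T = -9 + (2 + 5)*6 = -9 + 7*6 = -9 + 42 = 33)
A(B) = 33*B
(A(6) + s)² = (33*6 + 89)² = (198 + 89)² = 287² = 82369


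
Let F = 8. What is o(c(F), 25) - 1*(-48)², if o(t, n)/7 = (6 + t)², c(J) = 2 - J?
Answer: -2304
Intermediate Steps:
o(t, n) = 7*(6 + t)²
o(c(F), 25) - 1*(-48)² = 7*(6 + (2 - 1*8))² - 1*(-48)² = 7*(6 + (2 - 8))² - 1*2304 = 7*(6 - 6)² - 2304 = 7*0² - 2304 = 7*0 - 2304 = 0 - 2304 = -2304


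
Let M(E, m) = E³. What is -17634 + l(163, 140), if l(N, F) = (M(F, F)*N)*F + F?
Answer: 62618062506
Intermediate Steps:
l(N, F) = F + N*F⁴ (l(N, F) = (F³*N)*F + F = (N*F³)*F + F = N*F⁴ + F = F + N*F⁴)
-17634 + l(163, 140) = -17634 + (140 + 163*140⁴) = -17634 + (140 + 163*384160000) = -17634 + (140 + 62618080000) = -17634 + 62618080140 = 62618062506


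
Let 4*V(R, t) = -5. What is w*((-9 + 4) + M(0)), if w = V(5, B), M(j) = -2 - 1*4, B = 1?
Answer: 55/4 ≈ 13.750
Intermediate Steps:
M(j) = -6 (M(j) = -2 - 4 = -6)
V(R, t) = -5/4 (V(R, t) = (¼)*(-5) = -5/4)
w = -5/4 ≈ -1.2500
w*((-9 + 4) + M(0)) = -5*((-9 + 4) - 6)/4 = -5*(-5 - 6)/4 = -5/4*(-11) = 55/4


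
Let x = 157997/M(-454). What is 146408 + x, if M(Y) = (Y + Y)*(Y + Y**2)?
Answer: 27340390225171/186741096 ≈ 1.4641e+5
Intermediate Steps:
M(Y) = 2*Y*(Y + Y**2) (M(Y) = (2*Y)*(Y + Y**2) = 2*Y*(Y + Y**2))
x = -157997/186741096 (x = 157997/((2*(-454)**2*(1 - 454))) = 157997/((2*206116*(-453))) = 157997/(-186741096) = 157997*(-1/186741096) = -157997/186741096 ≈ -0.00084607)
146408 + x = 146408 - 157997/186741096 = 27340390225171/186741096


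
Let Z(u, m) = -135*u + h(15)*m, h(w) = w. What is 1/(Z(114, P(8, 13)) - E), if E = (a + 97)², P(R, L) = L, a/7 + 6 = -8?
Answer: -1/15196 ≈ -6.5807e-5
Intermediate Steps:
a = -98 (a = -42 + 7*(-8) = -42 - 56 = -98)
Z(u, m) = -135*u + 15*m
E = 1 (E = (-98 + 97)² = (-1)² = 1)
1/(Z(114, P(8, 13)) - E) = 1/((-135*114 + 15*13) - 1*1) = 1/((-15390 + 195) - 1) = 1/(-15195 - 1) = 1/(-15196) = -1/15196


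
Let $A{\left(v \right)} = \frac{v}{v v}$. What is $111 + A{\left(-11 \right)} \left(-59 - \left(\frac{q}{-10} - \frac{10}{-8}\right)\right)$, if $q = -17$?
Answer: $\frac{25659}{220} \approx 116.63$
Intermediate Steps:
$A{\left(v \right)} = \frac{1}{v}$ ($A{\left(v \right)} = \frac{v}{v^{2}} = \frac{1}{v}$)
$111 + A{\left(-11 \right)} \left(-59 - \left(\frac{q}{-10} - \frac{10}{-8}\right)\right) = 111 + \frac{-59 - \left(- \frac{17}{-10} - \frac{10}{-8}\right)}{-11} = 111 - \frac{-59 - \left(\left(-17\right) \left(- \frac{1}{10}\right) - - \frac{5}{4}\right)}{11} = 111 - \frac{-59 - \left(\frac{17}{10} + \frac{5}{4}\right)}{11} = 111 - \frac{-59 - \frac{59}{20}}{11} = 111 - - \frac{1239}{220} = 111 + \frac{1239}{220} = \frac{25659}{220}$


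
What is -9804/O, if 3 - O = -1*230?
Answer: -9804/233 ≈ -42.077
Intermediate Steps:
O = 233 (O = 3 - (-1)*230 = 3 - 1*(-230) = 3 + 230 = 233)
-9804/O = -9804/233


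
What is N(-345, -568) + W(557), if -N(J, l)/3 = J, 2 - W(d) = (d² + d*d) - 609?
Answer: -618852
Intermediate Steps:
W(d) = 611 - 2*d² (W(d) = 2 - ((d² + d*d) - 609) = 2 - ((d² + d²) - 609) = 2 - (2*d² - 609) = 2 - (-609 + 2*d²) = 2 + (609 - 2*d²) = 611 - 2*d²)
N(J, l) = -3*J
N(-345, -568) + W(557) = -3*(-345) + (611 - 2*557²) = 1035 + (611 - 2*310249) = 1035 + (611 - 620498) = 1035 - 619887 = -618852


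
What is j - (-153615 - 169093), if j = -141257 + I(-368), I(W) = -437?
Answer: 181014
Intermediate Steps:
j = -141694 (j = -141257 - 437 = -141694)
j - (-153615 - 169093) = -141694 - (-153615 - 169093) = -141694 - 1*(-322708) = -141694 + 322708 = 181014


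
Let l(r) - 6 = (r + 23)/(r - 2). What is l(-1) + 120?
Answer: 356/3 ≈ 118.67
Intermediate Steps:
l(r) = 6 + (23 + r)/(-2 + r) (l(r) = 6 + (r + 23)/(r - 2) = 6 + (23 + r)/(-2 + r))
l(-1) + 120 = (11 + 7*(-1))/(-2 - 1) + 120 = (11 - 7)/(-3) + 120 = -⅓*4 + 120 = -4/3 + 120 = 356/3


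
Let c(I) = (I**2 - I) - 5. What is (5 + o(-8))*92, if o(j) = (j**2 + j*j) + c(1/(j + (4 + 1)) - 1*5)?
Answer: 133952/9 ≈ 14884.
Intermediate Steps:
c(I) = -5 + I**2 - I
o(j) = (-5 + 1/(5 + j))**2 - 1/(5 + j) + 2*j**2 (o(j) = (j**2 + j*j) + (-5 + (1/(j + (4 + 1)) - 1*5)**2 - (1/(j + (4 + 1)) - 1*5)) = (j**2 + j**2) + (-5 + (1/(j + 5) - 5)**2 - (1/(j + 5) - 5)) = 2*j**2 + (-5 + (1/(5 + j) - 5)**2 - (1/(5 + j) - 5)) = 2*j**2 + (-5 + (-5 + 1/(5 + j))**2 - (-5 + 1/(5 + j))) = 2*j**2 + (-5 + (-5 + 1/(5 + j))**2 + (5 - 1/(5 + j))) = 2*j**2 + ((-5 + 1/(5 + j))**2 - 1/(5 + j)) = (-5 + 1/(5 + j))**2 - 1/(5 + j) + 2*j**2)
(5 + o(-8))*92 = (5 + (571 + 2*(-8)**4 + 20*(-8)**3 + 75*(-8)**2 + 239*(-8))/(25 + (-8)**2 + 10*(-8)))*92 = (5 + (571 + 2*4096 + 20*(-512) + 75*64 - 1912)/(25 + 64 - 80))*92 = (5 + (571 + 8192 - 10240 + 4800 - 1912)/9)*92 = (5 + (1/9)*1411)*92 = (5 + 1411/9)*92 = (1456/9)*92 = 133952/9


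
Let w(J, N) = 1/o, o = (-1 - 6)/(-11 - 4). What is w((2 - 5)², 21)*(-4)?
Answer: -60/7 ≈ -8.5714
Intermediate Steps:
o = 7/15 (o = -7/(-15) = -7*(-1/15) = 7/15 ≈ 0.46667)
w(J, N) = 15/7 (w(J, N) = 1/(7/15) = 15/7)
w((2 - 5)², 21)*(-4) = (15/7)*(-4) = -60/7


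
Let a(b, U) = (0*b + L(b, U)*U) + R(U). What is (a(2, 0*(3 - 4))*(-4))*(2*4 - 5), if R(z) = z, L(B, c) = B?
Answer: 0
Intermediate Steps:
a(b, U) = U + U*b (a(b, U) = (0*b + b*U) + U = (0 + U*b) + U = U*b + U = U + U*b)
(a(2, 0*(3 - 4))*(-4))*(2*4 - 5) = (((0*(3 - 4))*(1 + 2))*(-4))*(2*4 - 5) = (((0*(-1))*3)*(-4))*(8 - 5) = ((0*3)*(-4))*3 = (0*(-4))*3 = 0*3 = 0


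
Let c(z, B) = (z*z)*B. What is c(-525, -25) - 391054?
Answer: -7281679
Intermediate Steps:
c(z, B) = B*z**2 (c(z, B) = z**2*B = B*z**2)
c(-525, -25) - 391054 = -25*(-525)**2 - 391054 = -25*275625 - 391054 = -6890625 - 391054 = -7281679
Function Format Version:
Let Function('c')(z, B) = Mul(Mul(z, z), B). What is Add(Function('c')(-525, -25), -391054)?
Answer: -7281679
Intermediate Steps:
Function('c')(z, B) = Mul(B, Pow(z, 2)) (Function('c')(z, B) = Mul(Pow(z, 2), B) = Mul(B, Pow(z, 2)))
Add(Function('c')(-525, -25), -391054) = Add(Mul(-25, Pow(-525, 2)), -391054) = Add(Mul(-25, 275625), -391054) = Add(-6890625, -391054) = -7281679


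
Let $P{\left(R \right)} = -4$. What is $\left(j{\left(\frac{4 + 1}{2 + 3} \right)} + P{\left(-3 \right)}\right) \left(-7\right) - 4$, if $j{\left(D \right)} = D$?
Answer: $17$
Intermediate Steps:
$\left(j{\left(\frac{4 + 1}{2 + 3} \right)} + P{\left(-3 \right)}\right) \left(-7\right) - 4 = \left(\frac{4 + 1}{2 + 3} - 4\right) \left(-7\right) - 4 = \left(\frac{5}{5} - 4\right) \left(-7\right) - 4 = \left(5 \cdot \frac{1}{5} - 4\right) \left(-7\right) - 4 = \left(1 - 4\right) \left(-7\right) - 4 = \left(-3\right) \left(-7\right) - 4 = 21 - 4 = 17$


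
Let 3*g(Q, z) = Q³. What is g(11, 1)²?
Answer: 1771561/9 ≈ 1.9684e+5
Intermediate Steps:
g(Q, z) = Q³/3
g(11, 1)² = ((⅓)*11³)² = ((⅓)*1331)² = (1331/3)² = 1771561/9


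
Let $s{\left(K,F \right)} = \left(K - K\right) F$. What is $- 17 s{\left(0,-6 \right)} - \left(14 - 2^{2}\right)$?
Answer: $-10$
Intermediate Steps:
$s{\left(K,F \right)} = 0$ ($s{\left(K,F \right)} = 0 F = 0$)
$- 17 s{\left(0,-6 \right)} - \left(14 - 2^{2}\right) = \left(-17\right) 0 - \left(14 - 2^{2}\right) = 0 + \left(-14 + 4\right) = 0 - 10 = -10$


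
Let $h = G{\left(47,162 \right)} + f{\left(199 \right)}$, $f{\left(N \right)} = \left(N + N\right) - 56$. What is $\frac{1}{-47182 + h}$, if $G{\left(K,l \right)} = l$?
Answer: $- \frac{1}{46678} \approx -2.1423 \cdot 10^{-5}$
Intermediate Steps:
$f{\left(N \right)} = -56 + 2 N$ ($f{\left(N \right)} = 2 N - 56 = -56 + 2 N$)
$h = 504$ ($h = 162 + \left(-56 + 2 \cdot 199\right) = 162 + \left(-56 + 398\right) = 162 + 342 = 504$)
$\frac{1}{-47182 + h} = \frac{1}{-47182 + 504} = \frac{1}{-46678} = - \frac{1}{46678}$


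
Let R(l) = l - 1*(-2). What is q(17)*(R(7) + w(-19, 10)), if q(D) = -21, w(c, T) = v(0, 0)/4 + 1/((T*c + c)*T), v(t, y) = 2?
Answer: -208467/1045 ≈ -199.49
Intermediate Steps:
w(c, T) = ½ + 1/(T*(c + T*c)) (w(c, T) = 2/4 + 1/((T*c + c)*T) = 2*(¼) + 1/((c + T*c)*T) = ½ + 1/(T*(c + T*c)))
R(l) = 2 + l (R(l) = l + 2 = 2 + l)
q(17)*(R(7) + w(-19, 10)) = -21*((2 + 7) + (½)*(2 + 10*(-19) - 19*10²)/(10*(-19)*(1 + 10))) = -21*(9 + (½)*(⅒)*(-1/19)*(2 - 190 - 19*100)/11) = -21*(9 + (½)*(⅒)*(-1/19)*(1/11)*(2 - 190 - 1900)) = -21*(9 + (½)*(⅒)*(-1/19)*(1/11)*(-2088)) = -21*(9 + 522/1045) = -21*9927/1045 = -208467/1045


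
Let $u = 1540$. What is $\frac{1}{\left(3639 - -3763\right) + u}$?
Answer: $\frac{1}{8942} \approx 0.00011183$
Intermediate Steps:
$\frac{1}{\left(3639 - -3763\right) + u} = \frac{1}{\left(3639 - -3763\right) + 1540} = \frac{1}{\left(3639 + 3763\right) + 1540} = \frac{1}{7402 + 1540} = \frac{1}{8942}$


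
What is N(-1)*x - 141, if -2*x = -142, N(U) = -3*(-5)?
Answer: 924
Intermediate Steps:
N(U) = 15
x = 71 (x = -1/2*(-142) = 71)
N(-1)*x - 141 = 15*71 - 141 = 1065 - 141 = 924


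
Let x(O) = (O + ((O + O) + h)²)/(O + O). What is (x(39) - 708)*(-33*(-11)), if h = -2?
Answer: -5978489/26 ≈ -2.2994e+5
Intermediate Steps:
x(O) = (O + (-2 + 2*O)²)/(2*O) (x(O) = (O + ((O + O) - 2)²)/(O + O) = (O + (2*O - 2)²)/((2*O)) = (O + (-2 + 2*O)²)*(1/(2*O)) = (O + (-2 + 2*O)²)/(2*O))
(x(39) - 708)*(-33*(-11)) = ((½)*(39 + 4*(-1 + 39)²)/39 - 708)*(-33*(-11)) = ((½)*(1/39)*(39 + 4*38²) - 708)*363 = ((½)*(1/39)*(39 + 4*1444) - 708)*363 = ((½)*(1/39)*(39 + 5776) - 708)*363 = ((½)*(1/39)*5815 - 708)*363 = (5815/78 - 708)*363 = -49409/78*363 = -5978489/26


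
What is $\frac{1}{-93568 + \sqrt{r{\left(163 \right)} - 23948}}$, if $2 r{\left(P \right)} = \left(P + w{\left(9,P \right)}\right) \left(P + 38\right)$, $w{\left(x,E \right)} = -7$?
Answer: $- \frac{46784}{4377489447} - \frac{i \sqrt{8270}}{8754978894} \approx -1.0687 \cdot 10^{-5} - 1.0387 \cdot 10^{-8} i$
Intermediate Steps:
$r{\left(P \right)} = \frac{\left(-7 + P\right) \left(38 + P\right)}{2}$ ($r{\left(P \right)} = \frac{\left(P - 7\right) \left(P + 38\right)}{2} = \frac{\left(-7 + P\right) \left(38 + P\right)}{2}$)
$\frac{1}{-93568 + \sqrt{r{\left(163 \right)} - 23948}} = \frac{1}{-93568 + \sqrt{\left(-133 + \frac{163^{2}}{2} + \frac{31}{2} \cdot 163\right) - 23948}} = \frac{1}{-93568 + \sqrt{\left(-133 + \frac{1}{2} \cdot 26569 + \frac{5053}{2}\right) - 23948}} = \frac{1}{-93568 + \sqrt{\left(-133 + \frac{26569}{2} + \frac{5053}{2}\right) - 23948}} = \frac{1}{-93568 + \sqrt{15678 - 23948}} = \frac{1}{-93568 + \sqrt{-8270}} = \frac{1}{-93568 + i \sqrt{8270}}$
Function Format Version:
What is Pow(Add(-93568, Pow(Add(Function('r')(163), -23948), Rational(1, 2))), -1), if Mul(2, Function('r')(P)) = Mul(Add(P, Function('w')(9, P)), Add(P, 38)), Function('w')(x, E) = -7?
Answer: Add(Rational(-46784, 4377489447), Mul(Rational(-1, 8754978894), I, Pow(8270, Rational(1, 2)))) ≈ Add(-1.0687e-5, Mul(-1.0387e-8, I))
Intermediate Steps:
Function('r')(P) = Mul(Rational(1, 2), Add(-7, P), Add(38, P)) (Function('r')(P) = Mul(Rational(1, 2), Mul(Add(P, -7), Add(P, 38))) = Mul(Rational(1, 2), Mul(Add(-7, P), Add(38, P))) = Mul(Rational(1, 2), Add(-7, P), Add(38, P)))
Pow(Add(-93568, Pow(Add(Function('r')(163), -23948), Rational(1, 2))), -1) = Pow(Add(-93568, Pow(Add(Add(-133, Mul(Rational(1, 2), Pow(163, 2)), Mul(Rational(31, 2), 163)), -23948), Rational(1, 2))), -1) = Pow(Add(-93568, Pow(Add(Add(-133, Mul(Rational(1, 2), 26569), Rational(5053, 2)), -23948), Rational(1, 2))), -1) = Pow(Add(-93568, Pow(Add(Add(-133, Rational(26569, 2), Rational(5053, 2)), -23948), Rational(1, 2))), -1) = Pow(Add(-93568, Pow(Add(15678, -23948), Rational(1, 2))), -1) = Pow(Add(-93568, Pow(-8270, Rational(1, 2))), -1) = Pow(Add(-93568, Mul(I, Pow(8270, Rational(1, 2)))), -1)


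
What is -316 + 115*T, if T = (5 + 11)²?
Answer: 29124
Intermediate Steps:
T = 256 (T = 16² = 256)
-316 + 115*T = -316 + 115*256 = -316 + 29440 = 29124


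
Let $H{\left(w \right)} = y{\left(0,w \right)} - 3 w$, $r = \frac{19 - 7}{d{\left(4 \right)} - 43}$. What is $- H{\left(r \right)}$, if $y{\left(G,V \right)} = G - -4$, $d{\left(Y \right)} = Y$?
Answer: $- \frac{64}{13} \approx -4.9231$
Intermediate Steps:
$y{\left(G,V \right)} = 4 + G$ ($y{\left(G,V \right)} = G + 4 = 4 + G$)
$r = - \frac{4}{13}$ ($r = \frac{19 - 7}{4 - 43} = \frac{12}{-39} = 12 \left(- \frac{1}{39}\right) = - \frac{4}{13} \approx -0.30769$)
$H{\left(w \right)} = 4 - 3 w$ ($H{\left(w \right)} = \left(4 + 0\right) - 3 w = 4 - 3 w$)
$- H{\left(r \right)} = - (4 - - \frac{12}{13}) = - (4 + \frac{12}{13}) = \left(-1\right) \frac{64}{13} = - \frac{64}{13}$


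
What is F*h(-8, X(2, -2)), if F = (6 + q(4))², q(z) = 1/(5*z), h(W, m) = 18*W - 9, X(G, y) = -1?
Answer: -2240073/400 ≈ -5600.2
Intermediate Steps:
h(W, m) = -9 + 18*W
q(z) = 1/(5*z)
F = 14641/400 (F = (6 + (⅕)/4)² = (6 + (⅕)*(¼))² = (6 + 1/20)² = (121/20)² = 14641/400 ≈ 36.602)
F*h(-8, X(2, -2)) = 14641*(-9 + 18*(-8))/400 = 14641*(-9 - 144)/400 = (14641/400)*(-153) = -2240073/400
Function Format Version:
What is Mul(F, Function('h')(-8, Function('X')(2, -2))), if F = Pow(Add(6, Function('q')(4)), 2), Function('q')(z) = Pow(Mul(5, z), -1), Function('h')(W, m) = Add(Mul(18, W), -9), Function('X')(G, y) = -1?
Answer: Rational(-2240073, 400) ≈ -5600.2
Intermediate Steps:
Function('h')(W, m) = Add(-9, Mul(18, W))
Function('q')(z) = Mul(Rational(1, 5), Pow(z, -1))
F = Rational(14641, 400) (F = Pow(Add(6, Mul(Rational(1, 5), Pow(4, -1))), 2) = Pow(Add(6, Mul(Rational(1, 5), Rational(1, 4))), 2) = Pow(Add(6, Rational(1, 20)), 2) = Pow(Rational(121, 20), 2) = Rational(14641, 400) ≈ 36.602)
Mul(F, Function('h')(-8, Function('X')(2, -2))) = Mul(Rational(14641, 400), Add(-9, Mul(18, -8))) = Mul(Rational(14641, 400), Add(-9, -144)) = Mul(Rational(14641, 400), -153) = Rational(-2240073, 400)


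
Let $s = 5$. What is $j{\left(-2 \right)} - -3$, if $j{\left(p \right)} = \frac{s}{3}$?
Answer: $\frac{14}{3} \approx 4.6667$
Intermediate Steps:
$j{\left(p \right)} = \frac{5}{3}$
$j{\left(-2 \right)} - -3 = \frac{5}{3} - -3 = \frac{5}{3} + 3 = \frac{14}{3}$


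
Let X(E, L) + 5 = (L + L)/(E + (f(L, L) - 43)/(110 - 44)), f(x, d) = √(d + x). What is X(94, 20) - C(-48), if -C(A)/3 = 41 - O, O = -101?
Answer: 5332177647/12652627 - 1760*√10/12652627 ≈ 421.43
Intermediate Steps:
C(A) = -426 (C(A) = -3*(41 - 1*(-101)) = -3*(41 + 101) = -3*142 = -426)
X(E, L) = -5 + 2*L/(-43/66 + E + √2*√L/66) (X(E, L) = -5 + (L + L)/(E + (√(L + L) - 43)/(110 - 44)) = -5 + (2*L)/(E + (√(2*L) - 43)/66) = -5 + (2*L)/(E + (√2*√L - 43)*(1/66)) = -5 + (2*L)/(E + (-43 + √2*√L)*(1/66)) = -5 + (2*L)/(E + (-43/66 + √2*√L/66)) = -5 + (2*L)/(-43/66 + E + √2*√L/66) = -5 + 2*L/(-43/66 + E + √2*√L/66))
X(94, 20) - C(-48) = (215 - 330*94 + 132*20 - 5*√2*√20)/(-43 + 66*94 + √2*√20) - 1*(-426) = (215 - 31020 + 2640 - 5*√2*2*√5)/(-43 + 6204 + √2*(2*√5)) + 426 = (215 - 31020 + 2640 - 10*√10)/(-43 + 6204 + 2*√10) + 426 = (-28165 - 10*√10)/(6161 + 2*√10) + 426 = 426 + (-28165 - 10*√10)/(6161 + 2*√10)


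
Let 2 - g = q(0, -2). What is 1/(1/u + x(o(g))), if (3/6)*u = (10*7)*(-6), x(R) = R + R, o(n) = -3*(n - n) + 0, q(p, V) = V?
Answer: -840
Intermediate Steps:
g = 4 (g = 2 - 1*(-2) = 2 + 2 = 4)
o(n) = 0 (o(n) = -3*0 + 0 = 0 + 0 = 0)
x(R) = 2*R
u = -840 (u = 2*((10*7)*(-6)) = 2*(70*(-6)) = 2*(-420) = -840)
1/(1/u + x(o(g))) = 1/(1/(-840) + 2*0) = 1/(-1/840 + 0) = 1/(-1/840) = -840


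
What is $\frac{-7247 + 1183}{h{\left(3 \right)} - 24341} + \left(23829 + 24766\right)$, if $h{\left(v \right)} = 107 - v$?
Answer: $\frac{1177803079}{24237} \approx 48595.0$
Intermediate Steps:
$\frac{-7247 + 1183}{h{\left(3 \right)} - 24341} + \left(23829 + 24766\right) = \frac{-7247 + 1183}{\left(107 - 3\right) - 24341} + \left(23829 + 24766\right) = - \frac{6064}{\left(107 - 3\right) - 24341} + 48595 = - \frac{6064}{104 - 24341} + 48595 = - \frac{6064}{-24237} + 48595 = \left(-6064\right) \left(- \frac{1}{24237}\right) + 48595 = \frac{6064}{24237} + 48595 = \frac{1177803079}{24237}$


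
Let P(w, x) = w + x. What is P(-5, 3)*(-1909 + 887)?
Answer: 2044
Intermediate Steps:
P(-5, 3)*(-1909 + 887) = (-5 + 3)*(-1909 + 887) = -2*(-1022) = 2044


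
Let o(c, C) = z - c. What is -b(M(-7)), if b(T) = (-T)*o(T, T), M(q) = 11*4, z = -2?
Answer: -2024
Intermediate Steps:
o(c, C) = -2 - c
M(q) = 44
b(T) = -T*(-2 - T) (b(T) = (-T)*(-2 - T) = -T*(-2 - T))
-b(M(-7)) = -44*(2 + 44) = -44*46 = -1*2024 = -2024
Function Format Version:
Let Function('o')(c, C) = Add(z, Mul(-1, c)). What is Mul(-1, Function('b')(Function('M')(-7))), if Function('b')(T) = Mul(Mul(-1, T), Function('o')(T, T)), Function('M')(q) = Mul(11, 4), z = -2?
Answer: -2024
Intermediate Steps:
Function('o')(c, C) = Add(-2, Mul(-1, c))
Function('M')(q) = 44
Function('b')(T) = Mul(-1, T, Add(-2, Mul(-1, T))) (Function('b')(T) = Mul(Mul(-1, T), Add(-2, Mul(-1, T))) = Mul(-1, T, Add(-2, Mul(-1, T))))
Mul(-1, Function('b')(Function('M')(-7))) = Mul(-1, Mul(44, Add(2, 44))) = Mul(-1, Mul(44, 46)) = Mul(-1, 2024) = -2024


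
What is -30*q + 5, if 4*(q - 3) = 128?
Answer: -1045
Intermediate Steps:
q = 35 (q = 3 + (1/4)*128 = 3 + 32 = 35)
-30*q + 5 = -30*35 + 5 = -1050 + 5 = -1045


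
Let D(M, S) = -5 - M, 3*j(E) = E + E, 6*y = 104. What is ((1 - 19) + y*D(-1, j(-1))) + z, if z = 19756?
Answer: 59006/3 ≈ 19669.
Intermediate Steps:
y = 52/3 (y = (⅙)*104 = 52/3 ≈ 17.333)
j(E) = 2*E/3 (j(E) = (E + E)/3 = (2*E)/3 = 2*E/3)
((1 - 19) + y*D(-1, j(-1))) + z = ((1 - 19) + 52*(-5 - 1*(-1))/3) + 19756 = (-18 + 52*(-5 + 1)/3) + 19756 = (-18 + (52/3)*(-4)) + 19756 = (-18 - 208/3) + 19756 = -262/3 + 19756 = 59006/3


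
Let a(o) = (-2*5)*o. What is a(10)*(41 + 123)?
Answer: -16400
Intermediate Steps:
a(o) = -10*o
a(10)*(41 + 123) = (-10*10)*(41 + 123) = -100*164 = -16400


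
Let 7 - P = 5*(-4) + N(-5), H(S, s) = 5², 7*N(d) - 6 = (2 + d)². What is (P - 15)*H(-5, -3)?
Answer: 1725/7 ≈ 246.43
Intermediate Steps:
N(d) = 6/7 + (2 + d)²/7
H(S, s) = 25
P = 174/7 (P = 7 - (5*(-4) + (6/7 + (2 - 5)²/7)) = 7 - (-20 + (6/7 + (⅐)*(-3)²)) = 7 - (-20 + (6/7 + (⅐)*9)) = 7 - (-20 + (6/7 + 9/7)) = 7 - (-20 + 15/7) = 7 - 1*(-125/7) = 7 + 125/7 = 174/7 ≈ 24.857)
(P - 15)*H(-5, -3) = (174/7 - 15)*25 = (69/7)*25 = 1725/7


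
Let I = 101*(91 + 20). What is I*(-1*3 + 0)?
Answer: -33633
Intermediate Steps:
I = 11211 (I = 101*111 = 11211)
I*(-1*3 + 0) = 11211*(-1*3 + 0) = 11211*(-3 + 0) = 11211*(-3) = -33633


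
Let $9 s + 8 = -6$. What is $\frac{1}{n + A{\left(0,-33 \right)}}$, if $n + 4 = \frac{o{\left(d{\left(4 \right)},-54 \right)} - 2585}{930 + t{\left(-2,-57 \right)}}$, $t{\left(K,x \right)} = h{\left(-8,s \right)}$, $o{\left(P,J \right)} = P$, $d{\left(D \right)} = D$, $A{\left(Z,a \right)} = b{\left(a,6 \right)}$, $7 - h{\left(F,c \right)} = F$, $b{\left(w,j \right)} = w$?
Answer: $- \frac{945}{37546} \approx -0.025169$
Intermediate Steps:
$s = - \frac{14}{9}$ ($s = - \frac{8}{9} + \frac{1}{9} \left(-6\right) = - \frac{8}{9} - \frac{2}{3} = - \frac{14}{9} \approx -1.5556$)
$h{\left(F,c \right)} = 7 - F$
$A{\left(Z,a \right)} = a$
$t{\left(K,x \right)} = 15$ ($t{\left(K,x \right)} = 7 - -8 = 7 + 8 = 15$)
$n = - \frac{6361}{945}$ ($n = -4 + \frac{4 - 2585}{930 + 15} = -4 - \frac{2581}{945} = - \frac{6361}{945} \approx -6.7312$)
$\frac{1}{n + A{\left(0,-33 \right)}} = \frac{1}{- \frac{6361}{945} - 33} = \frac{1}{- \frac{37546}{945}} = - \frac{945}{37546}$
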